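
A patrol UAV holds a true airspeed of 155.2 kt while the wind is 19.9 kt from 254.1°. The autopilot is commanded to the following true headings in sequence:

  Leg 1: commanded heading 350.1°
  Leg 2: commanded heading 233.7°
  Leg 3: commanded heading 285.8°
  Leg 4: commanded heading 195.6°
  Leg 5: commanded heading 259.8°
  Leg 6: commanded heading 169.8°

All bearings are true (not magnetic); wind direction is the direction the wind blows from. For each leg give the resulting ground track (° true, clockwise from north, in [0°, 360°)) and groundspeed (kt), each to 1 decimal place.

Leg 1: track=357.3°, groundspeed=158.5 kt
Leg 2: track=230.8°, groundspeed=136.7 kt
Leg 3: track=290.1°, groundspeed=138.7 kt
Leg 4: track=188.9°, groundspeed=145.8 kt
Leg 5: track=260.6°, groundspeed=135.4 kt
Leg 6: track=162.4°, groundspeed=154.5 kt

Leg 1: heading 350.1°; drift +7.2° → track 357.3°, groundspeed 158.5 kt
Leg 2: heading 233.7°; drift -2.9° → track 230.8°, groundspeed 136.7 kt
Leg 3: heading 285.8°; drift +4.3° → track 290.1°, groundspeed 138.7 kt
Leg 4: heading 195.6°; drift -6.7° → track 188.9°, groundspeed 145.8 kt
Leg 5: heading 259.8°; drift +0.8° → track 260.6°, groundspeed 135.4 kt
Leg 6: heading 169.8°; drift -7.4° → track 162.4°, groundspeed 154.5 kt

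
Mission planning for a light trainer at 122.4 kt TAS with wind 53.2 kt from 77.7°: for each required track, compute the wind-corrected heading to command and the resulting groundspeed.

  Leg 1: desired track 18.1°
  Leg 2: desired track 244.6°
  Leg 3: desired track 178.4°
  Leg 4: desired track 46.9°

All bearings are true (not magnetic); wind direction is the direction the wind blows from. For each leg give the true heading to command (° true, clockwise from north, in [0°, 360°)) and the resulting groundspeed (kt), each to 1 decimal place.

Leg 1: desired track 18.1°; wind correction +22.0° → command heading 40.1°, groundspeed 86.6 kt
Leg 2: desired track 244.6°; wind correction -5.7° → command heading 238.9°, groundspeed 173.6 kt
Leg 3: desired track 178.4°; wind correction -25.3° → command heading 153.1°, groundspeed 120.6 kt
Leg 4: desired track 46.9°; wind correction +12.9° → command heading 59.8°, groundspeed 73.6 kt

Leg 1: heading=40.1°, groundspeed=86.6 kt
Leg 2: heading=238.9°, groundspeed=173.6 kt
Leg 3: heading=153.1°, groundspeed=120.6 kt
Leg 4: heading=59.8°, groundspeed=73.6 kt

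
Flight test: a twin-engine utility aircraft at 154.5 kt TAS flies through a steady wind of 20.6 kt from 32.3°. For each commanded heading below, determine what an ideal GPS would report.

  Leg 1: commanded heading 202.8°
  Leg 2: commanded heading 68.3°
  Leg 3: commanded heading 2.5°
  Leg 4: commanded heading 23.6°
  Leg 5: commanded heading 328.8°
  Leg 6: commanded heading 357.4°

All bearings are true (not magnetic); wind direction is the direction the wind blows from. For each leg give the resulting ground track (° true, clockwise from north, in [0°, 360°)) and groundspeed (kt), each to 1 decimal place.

Leg 1: track=203.9°, groundspeed=174.9 kt
Leg 2: track=73.3°, groundspeed=138.4 kt
Leg 3: track=358.2°, groundspeed=137.0 kt
Leg 4: track=22.3°, groundspeed=134.2 kt
Leg 5: track=321.6°, groundspeed=146.5 kt
Leg 6: track=352.5°, groundspeed=138.1 kt

Leg 1: heading 202.8°; drift +1.1° → track 203.9°, groundspeed 174.9 kt
Leg 2: heading 68.3°; drift +5.0° → track 73.3°, groundspeed 138.4 kt
Leg 3: heading 2.5°; drift -4.3° → track 358.2°, groundspeed 137.0 kt
Leg 4: heading 23.6°; drift -1.3° → track 22.3°, groundspeed 134.2 kt
Leg 5: heading 328.8°; drift -7.2° → track 321.6°, groundspeed 146.5 kt
Leg 6: heading 357.4°; drift -4.9° → track 352.5°, groundspeed 138.1 kt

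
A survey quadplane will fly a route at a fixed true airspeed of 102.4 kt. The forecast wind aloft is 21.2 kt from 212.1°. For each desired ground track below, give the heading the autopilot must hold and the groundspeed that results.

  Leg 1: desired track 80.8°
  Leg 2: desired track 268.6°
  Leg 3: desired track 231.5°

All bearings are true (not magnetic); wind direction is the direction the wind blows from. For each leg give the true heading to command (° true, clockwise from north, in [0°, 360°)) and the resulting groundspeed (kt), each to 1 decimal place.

Leg 1: heading=89.7°, groundspeed=115.1 kt
Leg 2: heading=258.7°, groundspeed=89.2 kt
Leg 3: heading=227.6°, groundspeed=82.2 kt

Leg 1: desired track 80.8°; wind correction +8.9° → command heading 89.7°, groundspeed 115.1 kt
Leg 2: desired track 268.6°; wind correction -9.9° → command heading 258.7°, groundspeed 89.2 kt
Leg 3: desired track 231.5°; wind correction -3.9° → command heading 227.6°, groundspeed 82.2 kt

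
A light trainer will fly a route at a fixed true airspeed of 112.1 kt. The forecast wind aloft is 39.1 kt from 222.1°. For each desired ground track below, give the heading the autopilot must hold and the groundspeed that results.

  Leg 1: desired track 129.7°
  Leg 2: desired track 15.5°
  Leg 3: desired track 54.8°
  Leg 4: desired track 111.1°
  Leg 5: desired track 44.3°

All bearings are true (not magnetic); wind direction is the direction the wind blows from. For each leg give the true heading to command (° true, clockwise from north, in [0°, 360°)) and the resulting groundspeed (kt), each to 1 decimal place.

Leg 1: heading=150.1°, groundspeed=106.7 kt
Leg 2: heading=6.5°, groundspeed=145.7 kt
Leg 3: heading=59.2°, groundspeed=149.9 kt
Leg 4: heading=130.1°, groundspeed=120.0 kt
Leg 5: heading=45.1°, groundspeed=151.2 kt

Leg 1: desired track 129.7°; wind correction +20.4° → command heading 150.1°, groundspeed 106.7 kt
Leg 2: desired track 15.5°; wind correction -9.0° → command heading 6.5°, groundspeed 145.7 kt
Leg 3: desired track 54.8°; wind correction +4.4° → command heading 59.2°, groundspeed 149.9 kt
Leg 4: desired track 111.1°; wind correction +19.0° → command heading 130.1°, groundspeed 120.0 kt
Leg 5: desired track 44.3°; wind correction +0.8° → command heading 45.1°, groundspeed 151.2 kt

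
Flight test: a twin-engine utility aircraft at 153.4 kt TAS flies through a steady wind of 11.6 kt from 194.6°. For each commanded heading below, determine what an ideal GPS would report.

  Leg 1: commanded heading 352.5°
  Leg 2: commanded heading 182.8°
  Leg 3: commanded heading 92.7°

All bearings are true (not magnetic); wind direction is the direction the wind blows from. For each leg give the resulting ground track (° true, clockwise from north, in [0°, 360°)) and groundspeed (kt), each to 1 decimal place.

Leg 1: heading 352.5°; drift +1.5° → track 354.0°, groundspeed 164.2 kt
Leg 2: heading 182.8°; drift -1.0° → track 181.8°, groundspeed 142.1 kt
Leg 3: heading 92.7°; drift -4.2° → track 88.5°, groundspeed 156.2 kt

Leg 1: track=354.0°, groundspeed=164.2 kt
Leg 2: track=181.8°, groundspeed=142.1 kt
Leg 3: track=88.5°, groundspeed=156.2 kt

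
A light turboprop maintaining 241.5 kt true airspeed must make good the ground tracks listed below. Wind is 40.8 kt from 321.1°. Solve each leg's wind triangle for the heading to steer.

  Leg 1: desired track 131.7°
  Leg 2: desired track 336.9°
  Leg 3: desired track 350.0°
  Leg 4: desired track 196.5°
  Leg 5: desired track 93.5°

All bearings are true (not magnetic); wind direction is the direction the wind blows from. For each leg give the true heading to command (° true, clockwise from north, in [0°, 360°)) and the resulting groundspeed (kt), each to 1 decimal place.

Leg 1: heading=130.1°, groundspeed=281.7 kt
Leg 2: heading=334.3°, groundspeed=202.0 kt
Leg 3: heading=345.3°, groundspeed=205.0 kt
Leg 4: heading=204.5°, groundspeed=262.3 kt
Leg 5: heading=86.3°, groundspeed=267.1 kt

Leg 1: desired track 131.7°; wind correction -1.6° → command heading 130.1°, groundspeed 281.7 kt
Leg 2: desired track 336.9°; wind correction -2.6° → command heading 334.3°, groundspeed 202.0 kt
Leg 3: desired track 350.0°; wind correction -4.7° → command heading 345.3°, groundspeed 205.0 kt
Leg 4: desired track 196.5°; wind correction +8.0° → command heading 204.5°, groundspeed 262.3 kt
Leg 5: desired track 93.5°; wind correction -7.2° → command heading 86.3°, groundspeed 267.1 kt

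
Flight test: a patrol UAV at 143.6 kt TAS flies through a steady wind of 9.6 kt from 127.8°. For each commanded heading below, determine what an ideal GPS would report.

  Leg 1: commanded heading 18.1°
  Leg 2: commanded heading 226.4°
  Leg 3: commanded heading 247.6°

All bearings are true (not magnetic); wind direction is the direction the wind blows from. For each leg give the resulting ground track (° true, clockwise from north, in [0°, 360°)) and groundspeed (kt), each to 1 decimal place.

Leg 1: heading 18.1°; drift -3.5° → track 14.6°, groundspeed 147.1 kt
Leg 2: heading 226.4°; drift +3.7° → track 230.1°, groundspeed 145.3 kt
Leg 3: heading 247.6°; drift +3.2° → track 250.8°, groundspeed 148.6 kt

Leg 1: track=14.6°, groundspeed=147.1 kt
Leg 2: track=230.1°, groundspeed=145.3 kt
Leg 3: track=250.8°, groundspeed=148.6 kt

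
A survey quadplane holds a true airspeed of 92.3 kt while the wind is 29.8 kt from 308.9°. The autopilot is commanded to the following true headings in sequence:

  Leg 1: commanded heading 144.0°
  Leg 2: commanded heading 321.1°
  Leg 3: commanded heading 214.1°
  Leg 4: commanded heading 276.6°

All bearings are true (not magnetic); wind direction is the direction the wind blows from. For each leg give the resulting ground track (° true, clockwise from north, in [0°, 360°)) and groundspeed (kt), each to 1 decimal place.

Leg 1: heading 144.0°; drift -3.7° → track 140.3°, groundspeed 121.3 kt
Leg 2: heading 321.1°; drift +5.7° → track 326.8°, groundspeed 63.5 kt
Leg 3: heading 214.1°; drift -17.4° → track 196.7°, groundspeed 99.3 kt
Leg 4: heading 276.6°; drift -13.3° → track 263.3°, groundspeed 69.0 kt

Leg 1: track=140.3°, groundspeed=121.3 kt
Leg 2: track=326.8°, groundspeed=63.5 kt
Leg 3: track=196.7°, groundspeed=99.3 kt
Leg 4: track=263.3°, groundspeed=69.0 kt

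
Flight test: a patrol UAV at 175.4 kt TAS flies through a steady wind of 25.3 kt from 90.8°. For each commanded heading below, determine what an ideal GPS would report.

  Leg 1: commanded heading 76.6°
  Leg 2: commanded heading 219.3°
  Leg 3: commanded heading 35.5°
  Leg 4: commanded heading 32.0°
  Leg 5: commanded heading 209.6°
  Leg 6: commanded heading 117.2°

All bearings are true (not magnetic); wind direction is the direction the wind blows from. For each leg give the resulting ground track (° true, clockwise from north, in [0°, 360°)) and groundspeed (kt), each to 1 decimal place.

Leg 1: heading 76.6°; drift -2.4° → track 74.2°, groundspeed 151.0 kt
Leg 2: heading 219.3°; drift +5.9° → track 225.2°, groundspeed 192.2 kt
Leg 3: heading 35.5°; drift -7.4° → track 28.1°, groundspeed 162.3 kt
Leg 4: heading 32.0°; drift -7.6° → track 24.4°, groundspeed 163.7 kt
Leg 5: heading 209.6°; drift +6.7° → track 216.3°, groundspeed 188.9 kt
Leg 6: heading 117.2°; drift +4.2° → track 121.4°, groundspeed 153.2 kt

Leg 1: track=74.2°, groundspeed=151.0 kt
Leg 2: track=225.2°, groundspeed=192.2 kt
Leg 3: track=28.1°, groundspeed=162.3 kt
Leg 4: track=24.4°, groundspeed=163.7 kt
Leg 5: track=216.3°, groundspeed=188.9 kt
Leg 6: track=121.4°, groundspeed=153.2 kt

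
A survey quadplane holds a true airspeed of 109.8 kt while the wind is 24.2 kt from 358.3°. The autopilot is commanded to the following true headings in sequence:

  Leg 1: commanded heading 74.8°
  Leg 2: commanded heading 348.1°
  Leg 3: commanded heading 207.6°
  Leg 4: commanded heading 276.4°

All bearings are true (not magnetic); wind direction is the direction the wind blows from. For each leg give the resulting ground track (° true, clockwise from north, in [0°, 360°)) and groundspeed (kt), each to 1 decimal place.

Leg 1: track=87.5°, groundspeed=106.8 kt
Leg 2: track=345.2°, groundspeed=86.1 kt
Leg 3: track=202.4°, groundspeed=131.4 kt
Leg 4: track=263.7°, groundspeed=109.1 kt

Leg 1: heading 74.8°; drift +12.7° → track 87.5°, groundspeed 106.8 kt
Leg 2: heading 348.1°; drift -2.9° → track 345.2°, groundspeed 86.1 kt
Leg 3: heading 207.6°; drift -5.2° → track 202.4°, groundspeed 131.4 kt
Leg 4: heading 276.4°; drift -12.7° → track 263.7°, groundspeed 109.1 kt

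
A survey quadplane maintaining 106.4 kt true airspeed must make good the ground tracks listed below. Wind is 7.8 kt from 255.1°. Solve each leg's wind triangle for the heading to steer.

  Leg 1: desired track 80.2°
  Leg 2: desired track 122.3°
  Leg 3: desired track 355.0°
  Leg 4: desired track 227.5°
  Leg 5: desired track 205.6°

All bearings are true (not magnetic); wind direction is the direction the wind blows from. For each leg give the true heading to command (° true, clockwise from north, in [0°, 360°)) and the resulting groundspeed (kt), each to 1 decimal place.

Leg 1: heading=80.6°, groundspeed=114.2 kt
Leg 2: heading=125.4°, groundspeed=111.5 kt
Leg 3: heading=350.9°, groundspeed=107.5 kt
Leg 4: heading=229.4°, groundspeed=99.4 kt
Leg 5: heading=208.8°, groundspeed=101.2 kt

Leg 1: desired track 80.2°; wind correction +0.4° → command heading 80.6°, groundspeed 114.2 kt
Leg 2: desired track 122.3°; wind correction +3.1° → command heading 125.4°, groundspeed 111.5 kt
Leg 3: desired track 355.0°; wind correction -4.1° → command heading 350.9°, groundspeed 107.5 kt
Leg 4: desired track 227.5°; wind correction +1.9° → command heading 229.4°, groundspeed 99.4 kt
Leg 5: desired track 205.6°; wind correction +3.2° → command heading 208.8°, groundspeed 101.2 kt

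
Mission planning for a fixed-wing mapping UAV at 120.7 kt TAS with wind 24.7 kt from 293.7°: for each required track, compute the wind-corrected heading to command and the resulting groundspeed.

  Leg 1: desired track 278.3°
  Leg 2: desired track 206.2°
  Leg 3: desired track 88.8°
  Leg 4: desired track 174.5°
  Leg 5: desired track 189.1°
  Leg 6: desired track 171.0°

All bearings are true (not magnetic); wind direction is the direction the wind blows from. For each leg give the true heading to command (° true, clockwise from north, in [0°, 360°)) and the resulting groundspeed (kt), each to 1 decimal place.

Leg 1: desired track 278.3°; wind correction +3.1° → command heading 281.4°, groundspeed 96.7 kt
Leg 2: desired track 206.2°; wind correction +11.8° → command heading 218.0°, groundspeed 117.1 kt
Leg 3: desired track 88.8°; wind correction -4.9° → command heading 83.9°, groundspeed 142.7 kt
Leg 4: desired track 174.5°; wind correction +10.3° → command heading 184.8°, groundspeed 130.8 kt
Leg 5: desired track 189.1°; wind correction +11.4° → command heading 200.5°, groundspeed 124.5 kt
Leg 6: desired track 171.0°; wind correction +9.9° → command heading 180.9°, groundspeed 132.2 kt

Leg 1: heading=281.4°, groundspeed=96.7 kt
Leg 2: heading=218.0°, groundspeed=117.1 kt
Leg 3: heading=83.9°, groundspeed=142.7 kt
Leg 4: heading=184.8°, groundspeed=130.8 kt
Leg 5: heading=200.5°, groundspeed=124.5 kt
Leg 6: heading=180.9°, groundspeed=132.2 kt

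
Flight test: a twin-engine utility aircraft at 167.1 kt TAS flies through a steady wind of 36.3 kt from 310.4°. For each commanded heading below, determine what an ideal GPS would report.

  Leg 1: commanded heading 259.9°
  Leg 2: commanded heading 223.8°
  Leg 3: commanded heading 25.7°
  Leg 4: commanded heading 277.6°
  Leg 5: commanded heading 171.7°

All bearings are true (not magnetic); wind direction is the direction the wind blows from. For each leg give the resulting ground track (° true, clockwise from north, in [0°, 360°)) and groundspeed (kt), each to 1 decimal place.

Leg 1: track=248.9°, groundspeed=146.7 kt
Leg 2: track=211.4°, groundspeed=168.9 kt
Leg 3: track=38.2°, groundspeed=161.7 kt
Leg 4: track=269.4°, groundspeed=138.0 kt
Leg 5: track=164.7°, groundspeed=195.8 kt

Leg 1: heading 259.9°; drift -11.0° → track 248.9°, groundspeed 146.7 kt
Leg 2: heading 223.8°; drift -12.4° → track 211.4°, groundspeed 168.9 kt
Leg 3: heading 25.7°; drift +12.5° → track 38.2°, groundspeed 161.7 kt
Leg 4: heading 277.6°; drift -8.2° → track 269.4°, groundspeed 138.0 kt
Leg 5: heading 171.7°; drift -7.0° → track 164.7°, groundspeed 195.8 kt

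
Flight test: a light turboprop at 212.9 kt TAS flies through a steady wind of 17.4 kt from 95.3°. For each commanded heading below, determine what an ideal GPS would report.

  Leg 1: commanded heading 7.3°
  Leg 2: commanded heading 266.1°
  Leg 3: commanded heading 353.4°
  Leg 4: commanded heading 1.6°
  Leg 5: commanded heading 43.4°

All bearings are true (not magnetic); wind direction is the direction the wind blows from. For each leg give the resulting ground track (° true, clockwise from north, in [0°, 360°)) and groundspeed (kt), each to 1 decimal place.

Leg 1: heading 7.3°; drift -4.7° → track 2.6°, groundspeed 213.0 kt
Leg 2: heading 266.1°; drift +0.7° → track 266.8°, groundspeed 230.1 kt
Leg 3: heading 353.4°; drift -4.5° → track 348.9°, groundspeed 217.2 kt
Leg 4: heading 1.6°; drift -4.6° → track 357.0°, groundspeed 214.7 kt
Leg 5: heading 43.4°; drift -3.9° → track 39.5°, groundspeed 202.6 kt

Leg 1: track=2.6°, groundspeed=213.0 kt
Leg 2: track=266.8°, groundspeed=230.1 kt
Leg 3: track=348.9°, groundspeed=217.2 kt
Leg 4: track=357.0°, groundspeed=214.7 kt
Leg 5: track=39.5°, groundspeed=202.6 kt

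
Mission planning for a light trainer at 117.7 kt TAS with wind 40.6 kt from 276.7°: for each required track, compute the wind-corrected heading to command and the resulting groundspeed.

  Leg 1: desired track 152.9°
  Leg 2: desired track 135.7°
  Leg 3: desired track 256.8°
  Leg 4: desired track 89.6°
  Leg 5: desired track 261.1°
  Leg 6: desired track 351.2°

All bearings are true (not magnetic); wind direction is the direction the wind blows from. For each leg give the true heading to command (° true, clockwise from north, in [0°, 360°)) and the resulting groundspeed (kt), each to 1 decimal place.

Leg 1: desired track 152.9°; wind correction +16.7° → command heading 169.6°, groundspeed 135.3 kt
Leg 2: desired track 135.7°; wind correction +12.5° → command heading 148.2°, groundspeed 146.4 kt
Leg 3: desired track 256.8°; wind correction +6.7° → command heading 263.5°, groundspeed 78.7 kt
Leg 4: desired track 89.6°; wind correction -2.4° → command heading 87.2°, groundspeed 157.9 kt
Leg 5: desired track 261.1°; wind correction +5.3° → command heading 266.4°, groundspeed 78.1 kt
Leg 6: desired track 351.2°; wind correction -19.4° → command heading 331.8°, groundspeed 100.2 kt

Leg 1: heading=169.6°, groundspeed=135.3 kt
Leg 2: heading=148.2°, groundspeed=146.4 kt
Leg 3: heading=263.5°, groundspeed=78.7 kt
Leg 4: heading=87.2°, groundspeed=157.9 kt
Leg 5: heading=266.4°, groundspeed=78.1 kt
Leg 6: heading=331.8°, groundspeed=100.2 kt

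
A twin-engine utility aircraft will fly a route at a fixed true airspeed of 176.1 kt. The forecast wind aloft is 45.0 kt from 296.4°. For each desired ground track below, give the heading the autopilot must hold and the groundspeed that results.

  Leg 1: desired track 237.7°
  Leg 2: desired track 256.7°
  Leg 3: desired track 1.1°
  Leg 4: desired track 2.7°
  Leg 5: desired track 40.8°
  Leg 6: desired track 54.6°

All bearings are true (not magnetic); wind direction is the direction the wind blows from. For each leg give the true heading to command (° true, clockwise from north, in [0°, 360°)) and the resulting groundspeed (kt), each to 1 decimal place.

Leg 1: heading=250.3°, groundspeed=148.5 kt
Leg 2: heading=266.1°, groundspeed=139.1 kt
Leg 3: heading=347.7°, groundspeed=152.1 kt
Leg 4: heading=349.2°, groundspeed=153.1 kt
Leg 5: heading=26.5°, groundspeed=181.8 kt
Leg 6: heading=41.6°, groundspeed=192.8 kt

Leg 1: desired track 237.7°; wind correction +12.6° → command heading 250.3°, groundspeed 148.5 kt
Leg 2: desired track 256.7°; wind correction +9.4° → command heading 266.1°, groundspeed 139.1 kt
Leg 3: desired track 1.1°; wind correction -13.4° → command heading 347.7°, groundspeed 152.1 kt
Leg 4: desired track 2.7°; wind correction -13.5° → command heading 349.2°, groundspeed 153.1 kt
Leg 5: desired track 40.8°; wind correction -14.3° → command heading 26.5°, groundspeed 181.8 kt
Leg 6: desired track 54.6°; wind correction -13.0° → command heading 41.6°, groundspeed 192.8 kt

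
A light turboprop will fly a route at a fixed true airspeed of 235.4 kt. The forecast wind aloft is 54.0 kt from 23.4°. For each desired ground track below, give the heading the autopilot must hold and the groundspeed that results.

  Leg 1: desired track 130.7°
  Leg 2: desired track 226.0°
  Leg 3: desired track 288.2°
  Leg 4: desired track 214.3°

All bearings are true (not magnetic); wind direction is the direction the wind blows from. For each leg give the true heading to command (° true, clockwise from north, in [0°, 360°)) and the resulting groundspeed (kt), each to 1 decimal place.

Leg 1: desired track 130.7°; wind correction -12.7° → command heading 118.0°, groundspeed 245.7 kt
Leg 2: desired track 226.0°; wind correction +5.1° → command heading 231.1°, groundspeed 284.3 kt
Leg 3: desired track 288.2°; wind correction +13.2° → command heading 301.4°, groundspeed 234.1 kt
Leg 4: desired track 214.3°; wind correction +2.5° → command heading 216.8°, groundspeed 288.2 kt

Leg 1: heading=118.0°, groundspeed=245.7 kt
Leg 2: heading=231.1°, groundspeed=284.3 kt
Leg 3: heading=301.4°, groundspeed=234.1 kt
Leg 4: heading=216.8°, groundspeed=288.2 kt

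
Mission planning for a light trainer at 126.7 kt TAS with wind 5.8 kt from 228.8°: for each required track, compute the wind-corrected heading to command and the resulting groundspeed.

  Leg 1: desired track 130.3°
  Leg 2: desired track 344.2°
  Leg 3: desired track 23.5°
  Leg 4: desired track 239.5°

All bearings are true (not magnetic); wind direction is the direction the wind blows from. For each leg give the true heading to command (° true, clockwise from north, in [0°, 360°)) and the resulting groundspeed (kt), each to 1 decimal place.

Leg 1: heading=132.9°, groundspeed=127.4 kt
Leg 2: heading=341.8°, groundspeed=129.1 kt
Leg 3: heading=22.4°, groundspeed=131.9 kt
Leg 4: heading=239.0°, groundspeed=121.0 kt

Leg 1: desired track 130.3°; wind correction +2.6° → command heading 132.9°, groundspeed 127.4 kt
Leg 2: desired track 344.2°; wind correction -2.4° → command heading 341.8°, groundspeed 129.1 kt
Leg 3: desired track 23.5°; wind correction -1.1° → command heading 22.4°, groundspeed 131.9 kt
Leg 4: desired track 239.5°; wind correction -0.5° → command heading 239.0°, groundspeed 121.0 kt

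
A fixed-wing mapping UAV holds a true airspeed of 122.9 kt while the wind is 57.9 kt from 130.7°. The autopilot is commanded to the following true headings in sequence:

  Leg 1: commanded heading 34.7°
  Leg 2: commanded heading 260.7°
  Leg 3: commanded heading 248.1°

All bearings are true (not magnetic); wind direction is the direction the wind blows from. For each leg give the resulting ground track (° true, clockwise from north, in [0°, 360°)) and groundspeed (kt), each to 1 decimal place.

Leg 1: track=10.6°, groundspeed=141.2 kt
Leg 2: track=276.2°, groundspeed=166.1 kt
Leg 3: track=267.1°, groundspeed=158.1 kt

Leg 1: heading 34.7°; drift -24.1° → track 10.6°, groundspeed 141.2 kt
Leg 2: heading 260.7°; drift +15.5° → track 276.2°, groundspeed 166.1 kt
Leg 3: heading 248.1°; drift +19.0° → track 267.1°, groundspeed 158.1 kt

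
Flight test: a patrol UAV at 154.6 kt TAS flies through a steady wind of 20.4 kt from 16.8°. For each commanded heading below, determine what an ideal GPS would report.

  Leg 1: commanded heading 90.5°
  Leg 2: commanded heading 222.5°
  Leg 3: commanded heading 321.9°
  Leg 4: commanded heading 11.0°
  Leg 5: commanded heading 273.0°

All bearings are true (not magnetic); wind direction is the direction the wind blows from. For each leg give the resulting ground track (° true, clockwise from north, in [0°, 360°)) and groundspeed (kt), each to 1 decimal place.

Leg 1: track=98.0°, groundspeed=150.2 kt
Leg 2: track=219.6°, groundspeed=173.2 kt
Leg 3: track=315.2°, groundspeed=143.8 kt
Leg 4: track=10.1°, groundspeed=134.3 kt
Leg 5: track=265.9°, groundspeed=160.7 kt

Leg 1: heading 90.5°; drift +7.5° → track 98.0°, groundspeed 150.2 kt
Leg 2: heading 222.5°; drift -2.9° → track 219.6°, groundspeed 173.2 kt
Leg 3: heading 321.9°; drift -6.7° → track 315.2°, groundspeed 143.8 kt
Leg 4: heading 11.0°; drift -0.9° → track 10.1°, groundspeed 134.3 kt
Leg 5: heading 273.0°; drift -7.1° → track 265.9°, groundspeed 160.7 kt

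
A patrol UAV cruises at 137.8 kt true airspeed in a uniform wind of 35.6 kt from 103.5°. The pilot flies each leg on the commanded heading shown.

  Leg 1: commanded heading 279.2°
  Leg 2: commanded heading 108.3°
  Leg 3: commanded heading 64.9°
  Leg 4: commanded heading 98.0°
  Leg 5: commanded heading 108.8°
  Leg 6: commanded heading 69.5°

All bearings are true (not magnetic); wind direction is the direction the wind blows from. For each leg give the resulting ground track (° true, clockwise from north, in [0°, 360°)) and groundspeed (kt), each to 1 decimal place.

Leg 1: track=280.1°, groundspeed=173.3 kt
Leg 2: track=110.0°, groundspeed=102.4 kt
Leg 3: track=53.5°, groundspeed=112.2 kt
Leg 4: track=96.1°, groundspeed=102.4 kt
Leg 5: track=110.6°, groundspeed=102.4 kt
Leg 6: track=59.1°, groundspeed=110.1 kt

Leg 1: heading 279.2°; drift +0.9° → track 280.1°, groundspeed 173.3 kt
Leg 2: heading 108.3°; drift +1.7° → track 110.0°, groundspeed 102.4 kt
Leg 3: heading 64.9°; drift -11.4° → track 53.5°, groundspeed 112.2 kt
Leg 4: heading 98.0°; drift -1.9° → track 96.1°, groundspeed 102.4 kt
Leg 5: heading 108.8°; drift +1.8° → track 110.6°, groundspeed 102.4 kt
Leg 6: heading 69.5°; drift -10.4° → track 59.1°, groundspeed 110.1 kt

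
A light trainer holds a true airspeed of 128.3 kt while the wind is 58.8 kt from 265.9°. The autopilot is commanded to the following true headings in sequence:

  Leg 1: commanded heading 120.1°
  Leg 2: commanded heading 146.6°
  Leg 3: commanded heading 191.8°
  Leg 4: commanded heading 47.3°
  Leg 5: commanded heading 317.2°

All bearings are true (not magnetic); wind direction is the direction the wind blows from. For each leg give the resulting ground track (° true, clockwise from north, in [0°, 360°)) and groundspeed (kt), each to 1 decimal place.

Leg 1: heading 120.1°; drift -10.6° → track 109.5°, groundspeed 180.0 kt
Leg 2: heading 146.6°; drift -18.1° → track 128.5°, groundspeed 165.2 kt
Leg 3: heading 191.8°; drift -26.8° → track 165.0°, groundspeed 125.6 kt
Leg 4: heading 47.3°; drift +11.9° → track 59.2°, groundspeed 178.1 kt
Leg 5: heading 317.2°; drift +26.6° → track 343.8°, groundspeed 102.4 kt

Leg 1: track=109.5°, groundspeed=180.0 kt
Leg 2: track=128.5°, groundspeed=165.2 kt
Leg 3: track=165.0°, groundspeed=125.6 kt
Leg 4: track=59.2°, groundspeed=178.1 kt
Leg 5: track=343.8°, groundspeed=102.4 kt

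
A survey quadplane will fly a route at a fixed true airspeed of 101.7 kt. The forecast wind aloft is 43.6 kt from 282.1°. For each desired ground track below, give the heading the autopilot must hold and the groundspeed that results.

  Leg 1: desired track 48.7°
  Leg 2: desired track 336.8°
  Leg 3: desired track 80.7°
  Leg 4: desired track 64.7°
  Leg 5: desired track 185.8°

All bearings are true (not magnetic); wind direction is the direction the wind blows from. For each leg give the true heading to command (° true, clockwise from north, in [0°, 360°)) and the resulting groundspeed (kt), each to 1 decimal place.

Leg 1: heading=28.6°, groundspeed=121.5 kt
Leg 2: heading=316.3°, groundspeed=70.1 kt
Leg 3: heading=71.7°, groundspeed=141.0 kt
Leg 4: heading=49.6°, groundspeed=132.8 kt
Leg 5: heading=211.0°, groundspeed=96.8 kt

Leg 1: desired track 48.7°; wind correction -20.1° → command heading 28.6°, groundspeed 121.5 kt
Leg 2: desired track 336.8°; wind correction -20.5° → command heading 316.3°, groundspeed 70.1 kt
Leg 3: desired track 80.7°; wind correction -9.0° → command heading 71.7°, groundspeed 141.0 kt
Leg 4: desired track 64.7°; wind correction -15.1° → command heading 49.6°, groundspeed 132.8 kt
Leg 5: desired track 185.8°; wind correction +25.2° → command heading 211.0°, groundspeed 96.8 kt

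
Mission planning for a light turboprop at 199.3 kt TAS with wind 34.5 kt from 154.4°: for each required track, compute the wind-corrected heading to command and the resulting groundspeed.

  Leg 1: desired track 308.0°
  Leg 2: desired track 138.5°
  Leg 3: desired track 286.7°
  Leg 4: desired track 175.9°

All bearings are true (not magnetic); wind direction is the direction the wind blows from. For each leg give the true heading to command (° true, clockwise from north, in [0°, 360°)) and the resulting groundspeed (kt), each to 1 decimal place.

Leg 1: heading=303.6°, groundspeed=229.6 kt
Leg 2: heading=141.2°, groundspeed=165.9 kt
Leg 3: heading=279.3°, groundspeed=220.9 kt
Leg 4: heading=172.3°, groundspeed=166.8 kt

Leg 1: desired track 308.0°; wind correction -4.4° → command heading 303.6°, groundspeed 229.6 kt
Leg 2: desired track 138.5°; wind correction +2.7° → command heading 141.2°, groundspeed 165.9 kt
Leg 3: desired track 286.7°; wind correction -7.4° → command heading 279.3°, groundspeed 220.9 kt
Leg 4: desired track 175.9°; wind correction -3.6° → command heading 172.3°, groundspeed 166.8 kt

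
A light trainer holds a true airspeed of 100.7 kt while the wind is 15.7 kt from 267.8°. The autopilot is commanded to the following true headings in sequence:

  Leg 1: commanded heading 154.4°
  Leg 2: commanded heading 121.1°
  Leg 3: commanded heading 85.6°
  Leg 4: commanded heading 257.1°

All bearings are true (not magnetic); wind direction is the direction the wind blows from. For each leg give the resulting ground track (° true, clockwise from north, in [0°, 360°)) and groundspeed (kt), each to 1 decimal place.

Leg 1: heading 154.4°; drift -7.7° → track 146.7°, groundspeed 107.9 kt
Leg 2: heading 121.1°; drift -4.3° → track 116.8°, groundspeed 114.1 kt
Leg 3: heading 85.6°; drift +0.3° → track 85.9°, groundspeed 116.4 kt
Leg 4: heading 257.1°; drift -2.0° → track 255.1°, groundspeed 85.3 kt

Leg 1: track=146.7°, groundspeed=107.9 kt
Leg 2: track=116.8°, groundspeed=114.1 kt
Leg 3: track=85.9°, groundspeed=116.4 kt
Leg 4: track=255.1°, groundspeed=85.3 kt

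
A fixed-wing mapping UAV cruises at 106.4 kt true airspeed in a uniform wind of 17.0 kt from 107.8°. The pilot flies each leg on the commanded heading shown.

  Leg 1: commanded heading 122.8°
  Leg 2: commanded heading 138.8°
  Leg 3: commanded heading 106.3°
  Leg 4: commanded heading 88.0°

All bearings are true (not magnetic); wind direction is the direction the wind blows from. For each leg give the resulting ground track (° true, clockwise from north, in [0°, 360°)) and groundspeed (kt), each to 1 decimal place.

Leg 1: heading 122.8°; drift +2.8° → track 125.6°, groundspeed 90.1 kt
Leg 2: heading 138.8°; drift +5.4° → track 144.2°, groundspeed 92.2 kt
Leg 3: heading 106.3°; drift -0.3° → track 106.0°, groundspeed 89.4 kt
Leg 4: heading 88.0°; drift -3.6° → track 84.4°, groundspeed 90.6 kt

Leg 1: track=125.6°, groundspeed=90.1 kt
Leg 2: track=144.2°, groundspeed=92.2 kt
Leg 3: track=106.0°, groundspeed=89.4 kt
Leg 4: track=84.4°, groundspeed=90.6 kt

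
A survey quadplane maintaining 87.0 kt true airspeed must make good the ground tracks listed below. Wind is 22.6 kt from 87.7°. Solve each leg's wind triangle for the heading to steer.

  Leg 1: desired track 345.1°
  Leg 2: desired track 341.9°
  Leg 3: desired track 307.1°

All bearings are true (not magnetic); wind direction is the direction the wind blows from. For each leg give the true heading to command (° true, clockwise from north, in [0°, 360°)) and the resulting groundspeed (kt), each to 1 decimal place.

Leg 1: heading=359.8°, groundspeed=89.1 kt
Leg 2: heading=356.4°, groundspeed=90.4 kt
Leg 3: heading=316.6°, groundspeed=103.3 kt

Leg 1: desired track 345.1°; wind correction +14.7° → command heading 359.8°, groundspeed 89.1 kt
Leg 2: desired track 341.9°; wind correction +14.5° → command heading 356.4°, groundspeed 90.4 kt
Leg 3: desired track 307.1°; wind correction +9.5° → command heading 316.6°, groundspeed 103.3 kt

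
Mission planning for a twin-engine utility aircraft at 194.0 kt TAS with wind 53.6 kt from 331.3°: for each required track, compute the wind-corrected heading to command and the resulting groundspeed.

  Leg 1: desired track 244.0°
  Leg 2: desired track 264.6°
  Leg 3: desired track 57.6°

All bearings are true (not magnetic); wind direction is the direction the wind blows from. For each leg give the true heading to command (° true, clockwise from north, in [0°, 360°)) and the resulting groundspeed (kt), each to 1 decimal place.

Leg 1: heading=260.0°, groundspeed=183.9 kt
Leg 2: heading=279.3°, groundspeed=166.4 kt
Leg 3: heading=41.6°, groundspeed=183.0 kt

Leg 1: desired track 244.0°; wind correction +16.0° → command heading 260.0°, groundspeed 183.9 kt
Leg 2: desired track 264.6°; wind correction +14.7° → command heading 279.3°, groundspeed 166.4 kt
Leg 3: desired track 57.6°; wind correction -16.0° → command heading 41.6°, groundspeed 183.0 kt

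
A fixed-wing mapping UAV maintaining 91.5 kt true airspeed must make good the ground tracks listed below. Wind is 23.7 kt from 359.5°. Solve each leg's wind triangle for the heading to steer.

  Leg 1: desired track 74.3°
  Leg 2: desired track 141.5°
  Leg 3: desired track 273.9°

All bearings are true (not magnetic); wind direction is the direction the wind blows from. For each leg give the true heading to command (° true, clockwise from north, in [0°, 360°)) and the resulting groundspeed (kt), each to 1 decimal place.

Leg 1: desired track 74.3°; wind correction -14.5° → command heading 59.8°, groundspeed 82.4 kt
Leg 2: desired track 141.5°; wind correction -9.2° → command heading 132.3°, groundspeed 109.0 kt
Leg 3: desired track 273.9°; wind correction +15.0° → command heading 288.9°, groundspeed 86.6 kt

Leg 1: heading=59.8°, groundspeed=82.4 kt
Leg 2: heading=132.3°, groundspeed=109.0 kt
Leg 3: heading=288.9°, groundspeed=86.6 kt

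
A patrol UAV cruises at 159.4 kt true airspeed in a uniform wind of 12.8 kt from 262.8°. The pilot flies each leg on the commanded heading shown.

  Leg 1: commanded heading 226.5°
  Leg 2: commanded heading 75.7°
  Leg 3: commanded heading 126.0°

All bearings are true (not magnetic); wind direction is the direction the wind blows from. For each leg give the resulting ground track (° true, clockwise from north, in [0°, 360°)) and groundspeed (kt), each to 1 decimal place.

Leg 1: track=223.6°, groundspeed=149.3 kt
Leg 2: track=76.2°, groundspeed=172.1 kt
Leg 3: track=123.0°, groundspeed=169.0 kt

Leg 1: heading 226.5°; drift -2.9° → track 223.6°, groundspeed 149.3 kt
Leg 2: heading 75.7°; drift +0.5° → track 76.2°, groundspeed 172.1 kt
Leg 3: heading 126.0°; drift -3.0° → track 123.0°, groundspeed 169.0 kt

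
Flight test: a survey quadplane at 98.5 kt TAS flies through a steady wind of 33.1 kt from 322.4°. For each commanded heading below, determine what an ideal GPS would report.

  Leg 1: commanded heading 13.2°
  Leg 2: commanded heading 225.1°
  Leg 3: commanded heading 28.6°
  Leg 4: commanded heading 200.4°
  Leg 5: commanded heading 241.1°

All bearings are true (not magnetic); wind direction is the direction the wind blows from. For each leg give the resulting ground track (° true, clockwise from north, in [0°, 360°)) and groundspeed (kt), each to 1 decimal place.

Leg 1: track=31.5°, groundspeed=81.7 kt
Leg 2: track=207.4°, groundspeed=107.8 kt
Leg 3: track=48.2°, groundspeed=90.4 kt
Leg 4: track=186.8°, groundspeed=119.4 kt
Leg 5: track=221.8°, groundspeed=99.1 kt

Leg 1: heading 13.2°; drift +18.3° → track 31.5°, groundspeed 81.7 kt
Leg 2: heading 225.1°; drift -17.7° → track 207.4°, groundspeed 107.8 kt
Leg 3: heading 28.6°; drift +19.6° → track 48.2°, groundspeed 90.4 kt
Leg 4: heading 200.4°; drift -13.6° → track 186.8°, groundspeed 119.4 kt
Leg 5: heading 241.1°; drift -19.3° → track 221.8°, groundspeed 99.1 kt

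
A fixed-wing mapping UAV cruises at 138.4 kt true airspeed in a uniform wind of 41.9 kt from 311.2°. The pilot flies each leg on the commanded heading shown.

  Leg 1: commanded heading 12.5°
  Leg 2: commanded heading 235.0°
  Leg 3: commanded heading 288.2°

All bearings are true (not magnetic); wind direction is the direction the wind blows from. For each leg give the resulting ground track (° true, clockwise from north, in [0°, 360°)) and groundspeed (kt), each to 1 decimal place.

Leg 1: track=29.8°, groundspeed=123.9 kt
Leg 2: track=217.4°, groundspeed=134.7 kt
Leg 3: track=278.9°, groundspeed=101.2 kt

Leg 1: heading 12.5°; drift +17.3° → track 29.8°, groundspeed 123.9 kt
Leg 2: heading 235.0°; drift -17.6° → track 217.4°, groundspeed 134.7 kt
Leg 3: heading 288.2°; drift -9.3° → track 278.9°, groundspeed 101.2 kt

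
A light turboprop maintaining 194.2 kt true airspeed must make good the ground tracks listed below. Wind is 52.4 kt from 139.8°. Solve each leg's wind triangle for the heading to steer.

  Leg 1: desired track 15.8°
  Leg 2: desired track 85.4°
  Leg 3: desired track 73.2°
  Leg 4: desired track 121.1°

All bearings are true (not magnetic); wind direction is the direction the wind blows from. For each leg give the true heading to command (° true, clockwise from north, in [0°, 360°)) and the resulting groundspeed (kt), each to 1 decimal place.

Leg 1: desired track 15.8°; wind correction +12.9° → command heading 28.7°, groundspeed 218.6 kt
Leg 2: desired track 85.4°; wind correction +12.7° → command heading 98.1°, groundspeed 159.0 kt
Leg 3: desired track 73.2°; wind correction +14.3° → command heading 87.5°, groundspeed 167.3 kt
Leg 4: desired track 121.1°; wind correction +5.0° → command heading 126.1°, groundspeed 143.8 kt

Leg 1: heading=28.7°, groundspeed=218.6 kt
Leg 2: heading=98.1°, groundspeed=159.0 kt
Leg 3: heading=87.5°, groundspeed=167.3 kt
Leg 4: heading=126.1°, groundspeed=143.8 kt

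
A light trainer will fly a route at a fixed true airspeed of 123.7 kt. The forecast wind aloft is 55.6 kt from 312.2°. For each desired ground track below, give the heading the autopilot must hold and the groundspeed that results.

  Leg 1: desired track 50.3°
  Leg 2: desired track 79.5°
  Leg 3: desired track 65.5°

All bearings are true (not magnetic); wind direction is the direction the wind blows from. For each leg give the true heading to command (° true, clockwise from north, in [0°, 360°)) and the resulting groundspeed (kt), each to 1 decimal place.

Leg 1: desired track 50.3°; wind correction -26.4° → command heading 23.9°, groundspeed 118.6 kt
Leg 2: desired track 79.5°; wind correction -20.9° → command heading 58.6°, groundspeed 149.2 kt
Leg 3: desired track 65.5°; wind correction -24.4° → command heading 41.1°, groundspeed 134.7 kt

Leg 1: heading=23.9°, groundspeed=118.6 kt
Leg 2: heading=58.6°, groundspeed=149.2 kt
Leg 3: heading=41.1°, groundspeed=134.7 kt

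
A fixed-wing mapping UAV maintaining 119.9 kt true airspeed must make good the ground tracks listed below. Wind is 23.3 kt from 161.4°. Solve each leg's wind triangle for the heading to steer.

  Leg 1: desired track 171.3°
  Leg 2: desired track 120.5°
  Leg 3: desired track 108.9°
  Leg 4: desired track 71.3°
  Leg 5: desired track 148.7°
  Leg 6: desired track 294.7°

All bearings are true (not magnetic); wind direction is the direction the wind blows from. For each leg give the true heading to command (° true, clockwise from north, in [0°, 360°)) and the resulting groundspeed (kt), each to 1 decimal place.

Leg 1: desired track 171.3°; wind correction -1.9° → command heading 169.4°, groundspeed 96.9 kt
Leg 2: desired track 120.5°; wind correction +7.3° → command heading 127.8°, groundspeed 101.3 kt
Leg 3: desired track 108.9°; wind correction +8.9° → command heading 117.8°, groundspeed 104.3 kt
Leg 4: desired track 71.3°; wind correction +11.2° → command heading 82.5°, groundspeed 117.7 kt
Leg 5: desired track 148.7°; wind correction +2.4° → command heading 151.1°, groundspeed 97.1 kt
Leg 6: desired track 294.7°; wind correction -8.1° → command heading 286.6°, groundspeed 134.7 kt

Leg 1: heading=169.4°, groundspeed=96.9 kt
Leg 2: heading=127.8°, groundspeed=101.3 kt
Leg 3: heading=117.8°, groundspeed=104.3 kt
Leg 4: heading=82.5°, groundspeed=117.7 kt
Leg 5: heading=151.1°, groundspeed=97.1 kt
Leg 6: heading=286.6°, groundspeed=134.7 kt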